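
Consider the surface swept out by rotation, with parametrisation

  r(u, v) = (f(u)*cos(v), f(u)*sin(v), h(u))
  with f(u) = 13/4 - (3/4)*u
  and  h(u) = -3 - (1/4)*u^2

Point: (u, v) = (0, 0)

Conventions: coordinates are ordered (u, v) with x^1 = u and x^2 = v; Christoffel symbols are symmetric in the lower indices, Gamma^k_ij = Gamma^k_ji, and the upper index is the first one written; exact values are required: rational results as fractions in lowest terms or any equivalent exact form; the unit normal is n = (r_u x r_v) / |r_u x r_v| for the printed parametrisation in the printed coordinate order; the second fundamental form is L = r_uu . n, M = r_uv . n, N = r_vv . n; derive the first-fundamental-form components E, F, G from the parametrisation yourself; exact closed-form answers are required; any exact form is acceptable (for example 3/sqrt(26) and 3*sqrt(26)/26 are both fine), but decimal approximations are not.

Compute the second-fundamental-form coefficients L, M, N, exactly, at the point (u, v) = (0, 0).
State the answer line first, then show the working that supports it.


Answer: L = 1/2, M = 0, N = 0

f = 13/4, f' = -3/4, f'' = 0, h' = 0, h'' = -1/2
E = 9/16, F = 0, G = 169/16; answer radicand W^2 = 9/16
unnormalised second-form numerators: l = 3/8, m = 0, n = 0; L = l/sqrt(9/16), and similarly M = m/sqrt(W^2), N = n/sqrt(W^2)


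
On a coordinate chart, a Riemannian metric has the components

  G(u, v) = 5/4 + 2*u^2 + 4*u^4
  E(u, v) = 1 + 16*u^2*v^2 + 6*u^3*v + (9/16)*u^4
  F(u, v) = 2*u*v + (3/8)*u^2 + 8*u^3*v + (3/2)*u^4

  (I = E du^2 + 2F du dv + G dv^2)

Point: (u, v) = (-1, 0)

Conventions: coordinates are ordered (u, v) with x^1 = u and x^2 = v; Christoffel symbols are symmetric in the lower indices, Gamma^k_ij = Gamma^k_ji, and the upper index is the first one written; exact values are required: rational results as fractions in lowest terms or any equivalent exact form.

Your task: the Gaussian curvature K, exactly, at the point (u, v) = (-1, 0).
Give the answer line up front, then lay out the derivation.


Answer: K = -4096/15625

E = 25/16, F = 15/8, G = 29/4, EG - F^2 = 125/16 at the point
E_u = -9/4, E_v = -6, F_u = -27/4, F_v = -10, G_u = -20, G_v = 0
E_vv = 32, F_uv = 26, G_uu = 52
By Brioschi, K is (det M1 - det M2) divided by (EG - F^2) squared.
M1 = [[-E_vv/2 + F_uv - G_uu/2, E_u/2, F_u - E_v/2], [F_v - G_u/2, E, F], [G_v/2, F, G]] = [[-16, -9/8, -15/4], [0, 25/16, 15/8], [0, 15/8, 29/4]]; det M1 = -125
M2 = [[0, E_v/2, G_u/2], [E_v/2, E, F], [G_u/2, F, G]] = [[0, -3, -10], [-3, 25/16, 15/8], [-10, 15/8, 29/4]]; det M2 = -109
det M1 - det M2 = -16; K = -16 / (125/16)^2 = -4096/15625


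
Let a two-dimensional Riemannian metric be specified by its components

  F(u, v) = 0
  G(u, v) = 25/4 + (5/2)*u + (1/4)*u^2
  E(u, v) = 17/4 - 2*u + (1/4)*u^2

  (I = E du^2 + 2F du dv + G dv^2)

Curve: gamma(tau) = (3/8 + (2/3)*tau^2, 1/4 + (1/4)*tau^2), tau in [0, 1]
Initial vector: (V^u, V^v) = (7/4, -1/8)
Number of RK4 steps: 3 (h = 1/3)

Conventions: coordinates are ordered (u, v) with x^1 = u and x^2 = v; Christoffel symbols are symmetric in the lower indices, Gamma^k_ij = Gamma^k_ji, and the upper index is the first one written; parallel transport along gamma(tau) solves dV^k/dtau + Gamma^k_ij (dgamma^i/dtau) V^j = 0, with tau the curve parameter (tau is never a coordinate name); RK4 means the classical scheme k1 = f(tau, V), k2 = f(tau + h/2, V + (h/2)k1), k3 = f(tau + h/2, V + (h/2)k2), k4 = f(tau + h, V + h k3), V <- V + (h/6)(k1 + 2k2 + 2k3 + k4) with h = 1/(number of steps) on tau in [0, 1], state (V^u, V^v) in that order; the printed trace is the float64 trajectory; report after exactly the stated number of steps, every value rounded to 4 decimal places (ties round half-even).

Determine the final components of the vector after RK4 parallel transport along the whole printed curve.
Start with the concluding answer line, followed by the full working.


Answer: V^u = 2.0861, V^v = -0.1902

gamma'(tau) = ((4/3)*tau, (1/2)*tau); f(tau, V)^k = -Gamma^k_ij(gamma(tau)) gamma'^i(tau) V^j; h = 1/3; intermediate values shown to 6 dp
curve data and Christoffel symbols at the stage parameters:
  tau = 0.000000: gamma = (0.375000, 0.250000), gamma' = (0.000000, 0.000000); Gamma_uuu = -0.256354, Gamma_uuv = 0.000000, Gamma_uvv = -0.380110, Gamma_vuu = 0.000000, Gamma_vuv = 0.186047, Gamma_vvv = 0.000000
  tau = 0.166667: gamma = (0.393519, 0.256944), gamma' = (0.222222, 0.083333); Gamma_uuu = -0.257482, Gamma_uuv = 0.000000, Gamma_uvv = -0.385067, Gamma_vuu = 0.000000, Gamma_vuv = 0.185408, Gamma_vvv = 0.000000
  tau = 0.333333: gamma = (0.449074, 0.277778), gamma' = (0.444444, 0.166667); Gamma_uuu = -0.260923, Gamma_uuv = 0.000000, Gamma_uvv = -0.400400, Gamma_vuu = 0.000000, Gamma_vuv = 0.183517, Gamma_vvv = 0.000000
  tau = 0.500000: gamma = (0.541667, 0.312500), gamma' = (0.666667, 0.250000); Gamma_uuu = -0.266845, Gamma_uuv = 0.000000, Gamma_uvv = -0.427595, Gamma_vuu = 0.000000, Gamma_vuv = 0.180451, Gamma_vvv = 0.000000
  tau = 0.666667: gamma = (0.671296, 0.361111), gamma' = (0.888889, 0.333333); Gamma_uuu = -0.275549, Gamma_uuv = 0.000000, Gamma_uvv = -0.469468, Gamma_vuu = 0.000000, Gamma_vuv = 0.176327, Gamma_vvv = 0.000000
  tau = 0.833333: gamma = (0.837963, 0.423611), gamma' = (1.111111, 0.416667); Gamma_uuu = -0.287498, Gamma_uuv = 0.000000, Gamma_uvv = -0.530797, Gamma_vuu = 0.000000, Gamma_vuv = 0.171293, Gamma_vvv = 0.000000
  tau = 1.000000: gamma = (1.041667, 0.500000), gamma' = (1.333333, 0.500000); Gamma_uuu = -0.303365, Gamma_uuv = 0.000000, Gamma_uvv = -0.619548, Gamma_vuu = 0.000000, Gamma_vuv = 0.165517, Gamma_vvv = 0.000000
step 0: V^u = 1.7500, V^v = -0.1250
step 1: k1 = (0.000000, 0.000000), k2 = (0.096121, -0.021888), k3 = (0.096921, -0.021986), k4 = (0.197856, -0.043721); V <- V + (h/6)(k1 + 2k2 + 2k3 + k4): V^u = 1.7824, V^v = -0.1323
step 2: k1 = (0.197873, -0.043727), k2 = (0.308035, -0.065106), k3 = (0.310921, -0.065505), k4 = (0.437841, -0.086696); V <- V + (h/6)(k1 + 2k2 + 2k3 + k4): V^u = 1.8865, V^v = -0.1541
step 3: k1 = (0.437963, -0.086735), k2 = (0.588684, -0.107782), k3 = (0.595933, -0.108907), k4 = (0.784455, -0.130555); V <- V + (h/6)(k1 + 2k2 + 2k3 + k4): V^u = 2.0861, V^v = -0.1902


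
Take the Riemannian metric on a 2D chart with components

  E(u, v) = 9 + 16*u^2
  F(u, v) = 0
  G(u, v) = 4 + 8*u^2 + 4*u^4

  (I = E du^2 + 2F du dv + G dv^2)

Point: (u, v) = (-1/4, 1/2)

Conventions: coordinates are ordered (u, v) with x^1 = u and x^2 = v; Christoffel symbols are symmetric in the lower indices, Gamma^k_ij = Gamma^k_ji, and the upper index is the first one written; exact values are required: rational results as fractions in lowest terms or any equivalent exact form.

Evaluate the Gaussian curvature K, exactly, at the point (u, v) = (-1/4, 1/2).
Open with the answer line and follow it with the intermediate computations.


Answer: K = -72/425

E = 10, F = 0, G = 289/64, EG - F^2 = 1445/32 at the point
E_u = -8, E_v = 0, F_u = 0, F_v = 0, G_u = -17/4, G_v = 0
E_vv = 0, F_uv = 0, G_uu = 19
Using the Brioschi determinant formula for K from the metric derivatives:
M1 = [[-E_vv/2 + F_uv - G_uu/2, E_u/2, F_u - E_v/2], [F_v - G_u/2, E, F], [G_v/2, F, G]] = [[-19/2, -4, 0], [17/8, 10, 0], [0, 0, 289/64]]; det M1 = -49997/128
M2 = [[0, E_v/2, G_u/2], [E_v/2, E, F], [G_u/2, F, G]] = [[0, 0, -17/8], [0, 10, 0], [-17/8, 0, 289/64]]; det M2 = -1445/32
det M1 - det M2 = -44217/128; K = -44217/128 / (1445/32)^2 = -72/425


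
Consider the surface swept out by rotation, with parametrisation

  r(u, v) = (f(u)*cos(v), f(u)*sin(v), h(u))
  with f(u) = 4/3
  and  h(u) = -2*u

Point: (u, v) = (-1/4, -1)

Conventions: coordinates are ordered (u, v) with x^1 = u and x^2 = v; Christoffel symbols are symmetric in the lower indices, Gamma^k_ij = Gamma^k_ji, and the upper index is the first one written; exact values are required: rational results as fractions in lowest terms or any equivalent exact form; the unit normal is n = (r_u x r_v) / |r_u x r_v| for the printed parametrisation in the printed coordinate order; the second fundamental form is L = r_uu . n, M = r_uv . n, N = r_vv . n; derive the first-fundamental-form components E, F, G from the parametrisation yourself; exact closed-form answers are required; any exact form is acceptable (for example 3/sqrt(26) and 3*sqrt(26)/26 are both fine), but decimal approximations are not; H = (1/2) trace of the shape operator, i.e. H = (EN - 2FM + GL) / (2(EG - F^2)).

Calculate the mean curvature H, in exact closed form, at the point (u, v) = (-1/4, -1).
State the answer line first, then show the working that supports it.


Answer: H = -3/8

f = 4/3, f' = 0, f'' = 0, h' = -2, h'' = 0
E = 4, F = 0, G = 16/9; answer radicand W^2 = 4
unnormalised second-form numerators: l = 0, m = 0, n = -8/3; L = l/sqrt(4), and similarly M = m/sqrt(W^2), N = n/sqrt(W^2)
H = (E*n - 2*F*m + G*l) / (2*(EG - F^2)*sqrt(W^2)); E*n - 2*F*m + G*l = -32/3, EG - F^2 = 64/9, so H = (-3/4)/sqrt(4)


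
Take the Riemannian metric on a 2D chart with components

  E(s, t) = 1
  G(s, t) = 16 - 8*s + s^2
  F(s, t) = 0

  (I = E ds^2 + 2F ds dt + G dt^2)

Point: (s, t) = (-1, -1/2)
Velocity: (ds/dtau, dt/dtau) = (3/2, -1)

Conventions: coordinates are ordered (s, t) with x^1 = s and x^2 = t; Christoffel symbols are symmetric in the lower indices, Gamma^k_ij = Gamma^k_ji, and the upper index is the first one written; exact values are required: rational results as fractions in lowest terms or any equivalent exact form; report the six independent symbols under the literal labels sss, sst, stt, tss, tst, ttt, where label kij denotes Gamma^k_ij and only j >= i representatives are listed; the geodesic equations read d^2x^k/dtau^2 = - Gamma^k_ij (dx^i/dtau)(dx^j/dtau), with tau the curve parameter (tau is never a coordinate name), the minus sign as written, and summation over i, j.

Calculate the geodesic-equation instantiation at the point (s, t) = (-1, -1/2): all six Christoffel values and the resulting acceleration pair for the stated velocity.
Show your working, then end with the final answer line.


E = 1, F = 0, G = 25 at the point
E_s = 0, E_t = 0, F_s = 0, F_t = 0, G_s = -10, G_t = 0
EG - F^2 = 25;  g^inv = (1/25) * [[25, 0], [0, 1]]
first-kind symbols [ij,l] = (1/2)(d_i g_jl + d_j g_il - d_l g_ij): [ss,s] = E_s/2 = 0, [ss,t] = F_s - E_t/2 = 0, [st,s] = E_t/2 = 0, [st,t] = G_s/2 = -5, [tt,s] = F_t - G_s/2 = 5, [tt,t] = G_t/2 = 0
Gamma^s_ij = (G*[ij,s] - F*[ij,t])/(EG - F^2), Gamma^t_ij = (E*[ij,t] - F*[ij,s])/(EG - F^2)
Gamma_sss = 0, Gamma_sst = 0, Gamma_stt = 5, Gamma_tss = 0, Gamma_tst = -1/5, Gamma_ttt = 0
d^2s/dtau^2 = -(Gamma_sss*(3/2)^2 + 2*Gamma_sst*(3/2)*(-1) + Gamma_stt*(-1)^2) = -5
d^2t/dtau^2 = -(Gamma_tss*(3/2)^2 + 2*Gamma_tst*(3/2)*(-1) + Gamma_ttt*(-1)^2) = -3/5

Answer: Gamma_sss = 0, Gamma_sst = 0, Gamma_stt = 5, Gamma_tss = 0, Gamma_tst = -1/5, Gamma_ttt = 0; accelerations (d^2s/dtau^2, d^2t/dtau^2) = (-5, -3/5)


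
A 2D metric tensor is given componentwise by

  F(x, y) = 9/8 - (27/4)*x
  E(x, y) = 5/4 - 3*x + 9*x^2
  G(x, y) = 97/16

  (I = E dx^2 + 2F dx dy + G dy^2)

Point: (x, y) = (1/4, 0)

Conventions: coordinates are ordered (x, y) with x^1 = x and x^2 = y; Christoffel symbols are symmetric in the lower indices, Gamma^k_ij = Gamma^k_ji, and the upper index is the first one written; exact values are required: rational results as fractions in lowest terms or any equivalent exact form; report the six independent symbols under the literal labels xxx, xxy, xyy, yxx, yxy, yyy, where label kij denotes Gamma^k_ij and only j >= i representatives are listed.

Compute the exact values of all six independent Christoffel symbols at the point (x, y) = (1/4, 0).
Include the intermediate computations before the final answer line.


E = 17/16, F = -9/16, G = 97/16 at the point
E_x = 3/2, E_y = 0, F_x = -27/4, F_y = 0, G_x = 0, G_y = 0
EG - F^2 = 49/8;  g^inv = (8/49) * [[97/16, 9/16], [9/16, 17/16]]
first-kind symbols [ij,l] = (1/2)(d_i g_jl + d_j g_il - d_l g_ij): [xx,x] = E_x/2 = 3/4, [xx,y] = F_x - E_y/2 = -27/4, [xy,x] = E_y/2 = 0, [xy,y] = G_x/2 = 0, [yy,x] = F_y - G_x/2 = 0, [yy,y] = G_y/2 = 0
Gamma^x_ij = (G*[ij,x] - F*[ij,y])/(EG - F^2), Gamma^y_ij = (E*[ij,y] - F*[ij,x])/(EG - F^2)

Answer: Gamma_xxx = 6/49, Gamma_xxy = 0, Gamma_xyy = 0, Gamma_yxx = -54/49, Gamma_yxy = 0, Gamma_yyy = 0


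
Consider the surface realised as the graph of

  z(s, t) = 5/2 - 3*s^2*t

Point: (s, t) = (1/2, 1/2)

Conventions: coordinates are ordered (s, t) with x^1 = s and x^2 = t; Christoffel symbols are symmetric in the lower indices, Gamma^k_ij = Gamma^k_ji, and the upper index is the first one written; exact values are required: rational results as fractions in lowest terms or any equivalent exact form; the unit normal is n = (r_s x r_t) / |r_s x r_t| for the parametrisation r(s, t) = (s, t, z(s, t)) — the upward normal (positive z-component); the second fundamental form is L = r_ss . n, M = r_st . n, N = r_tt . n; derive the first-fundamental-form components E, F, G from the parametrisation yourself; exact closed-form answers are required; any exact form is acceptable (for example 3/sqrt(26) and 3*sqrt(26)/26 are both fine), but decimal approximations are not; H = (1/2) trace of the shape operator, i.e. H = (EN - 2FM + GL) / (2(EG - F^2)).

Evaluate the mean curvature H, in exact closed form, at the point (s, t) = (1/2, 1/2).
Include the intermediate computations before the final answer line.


z_s = -3/2, z_t = -3/4, z_ss = -3, z_st = -3, z_tt = 0
E = 13/4, F = 9/8, G = 25/16; answer radicand W^2 = 61/16
unnormalised second-form numerators: l = -3, m = -3, n = 0; L = l/sqrt(61/16), and similarly M = m/sqrt(W^2), N = n/sqrt(W^2)
H = (E*n - 2*F*m + G*l) / (2*(EG - F^2)*sqrt(W^2)); E*n - 2*F*m + G*l = 33/16, EG - F^2 = 61/16, so H = (33/122)/sqrt(61/16)

Answer: H = 66*sqrt(61)/3721


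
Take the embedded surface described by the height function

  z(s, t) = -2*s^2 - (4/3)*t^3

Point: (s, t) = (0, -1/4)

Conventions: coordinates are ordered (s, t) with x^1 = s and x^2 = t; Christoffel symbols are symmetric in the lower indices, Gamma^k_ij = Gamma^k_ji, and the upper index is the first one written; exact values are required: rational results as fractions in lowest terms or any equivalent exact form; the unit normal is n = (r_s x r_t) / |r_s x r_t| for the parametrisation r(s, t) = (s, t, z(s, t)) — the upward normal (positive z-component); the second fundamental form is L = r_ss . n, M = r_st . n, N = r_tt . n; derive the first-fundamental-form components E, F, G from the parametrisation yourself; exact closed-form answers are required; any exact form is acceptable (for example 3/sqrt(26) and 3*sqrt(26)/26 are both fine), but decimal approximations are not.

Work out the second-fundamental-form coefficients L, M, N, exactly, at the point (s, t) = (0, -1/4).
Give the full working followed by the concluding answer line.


z_s = 0, z_t = -1/4, z_ss = -4, z_st = 0, z_tt = 2
E = 1, F = 0, G = 17/16; answer radicand W^2 = 17/16
unnormalised second-form numerators: l = -4, m = 0, n = 2; L = l/sqrt(17/16), and similarly M = m/sqrt(W^2), N = n/sqrt(W^2)

Answer: L = -16*sqrt(17)/17, M = 0, N = 8*sqrt(17)/17


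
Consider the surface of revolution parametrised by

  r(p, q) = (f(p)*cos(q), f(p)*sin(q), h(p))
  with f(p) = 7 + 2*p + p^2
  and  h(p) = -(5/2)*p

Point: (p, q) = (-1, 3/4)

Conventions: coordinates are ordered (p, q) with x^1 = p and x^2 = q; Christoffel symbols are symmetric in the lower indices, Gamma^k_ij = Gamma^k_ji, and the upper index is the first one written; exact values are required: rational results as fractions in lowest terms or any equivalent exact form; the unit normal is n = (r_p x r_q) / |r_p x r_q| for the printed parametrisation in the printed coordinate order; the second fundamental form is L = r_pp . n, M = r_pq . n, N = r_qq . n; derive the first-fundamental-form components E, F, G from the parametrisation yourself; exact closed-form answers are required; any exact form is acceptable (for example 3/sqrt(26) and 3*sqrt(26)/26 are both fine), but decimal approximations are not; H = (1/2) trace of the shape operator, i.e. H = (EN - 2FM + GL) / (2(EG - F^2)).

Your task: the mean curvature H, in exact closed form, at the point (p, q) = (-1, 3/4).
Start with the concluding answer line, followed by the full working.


Answer: H = 23/300

f = 6, f' = 0, f'' = 2, h' = -5/2, h'' = 0
E = 25/4, F = 0, G = 36; answer radicand W^2 = 25/4
unnormalised second-form numerators: l = 5, m = 0, n = -15; L = l/sqrt(25/4), and similarly M = m/sqrt(W^2), N = n/sqrt(W^2)
H = (E*n - 2*F*m + G*l) / (2*(EG - F^2)*sqrt(W^2)); E*n - 2*F*m + G*l = 345/4, EG - F^2 = 225, so H = (23/120)/sqrt(25/4)


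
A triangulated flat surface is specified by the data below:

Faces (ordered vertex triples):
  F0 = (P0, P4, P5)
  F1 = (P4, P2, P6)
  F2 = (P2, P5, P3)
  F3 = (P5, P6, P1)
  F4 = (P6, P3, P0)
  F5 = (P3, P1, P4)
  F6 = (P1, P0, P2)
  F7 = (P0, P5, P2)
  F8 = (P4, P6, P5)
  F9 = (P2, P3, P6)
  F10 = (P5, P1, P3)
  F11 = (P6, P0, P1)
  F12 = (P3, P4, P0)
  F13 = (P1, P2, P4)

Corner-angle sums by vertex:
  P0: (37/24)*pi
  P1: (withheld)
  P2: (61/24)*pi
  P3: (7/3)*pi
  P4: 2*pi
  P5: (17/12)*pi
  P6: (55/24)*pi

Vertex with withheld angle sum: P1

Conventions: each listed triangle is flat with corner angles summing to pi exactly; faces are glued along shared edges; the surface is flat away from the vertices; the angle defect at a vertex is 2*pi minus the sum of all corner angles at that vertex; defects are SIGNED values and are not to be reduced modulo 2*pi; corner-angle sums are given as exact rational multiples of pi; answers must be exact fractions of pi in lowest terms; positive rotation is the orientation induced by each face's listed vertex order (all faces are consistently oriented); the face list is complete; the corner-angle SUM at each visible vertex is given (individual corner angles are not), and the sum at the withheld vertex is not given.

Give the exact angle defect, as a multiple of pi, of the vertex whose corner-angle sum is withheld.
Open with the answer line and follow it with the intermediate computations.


Answer: defect(P1) = pi/8

V = 7, E = 21, F = 14; chi = V - E + F = 0
Gauss-Bonnet: total defect = 2*pi*chi = 0; visible defects sum to -pi/8


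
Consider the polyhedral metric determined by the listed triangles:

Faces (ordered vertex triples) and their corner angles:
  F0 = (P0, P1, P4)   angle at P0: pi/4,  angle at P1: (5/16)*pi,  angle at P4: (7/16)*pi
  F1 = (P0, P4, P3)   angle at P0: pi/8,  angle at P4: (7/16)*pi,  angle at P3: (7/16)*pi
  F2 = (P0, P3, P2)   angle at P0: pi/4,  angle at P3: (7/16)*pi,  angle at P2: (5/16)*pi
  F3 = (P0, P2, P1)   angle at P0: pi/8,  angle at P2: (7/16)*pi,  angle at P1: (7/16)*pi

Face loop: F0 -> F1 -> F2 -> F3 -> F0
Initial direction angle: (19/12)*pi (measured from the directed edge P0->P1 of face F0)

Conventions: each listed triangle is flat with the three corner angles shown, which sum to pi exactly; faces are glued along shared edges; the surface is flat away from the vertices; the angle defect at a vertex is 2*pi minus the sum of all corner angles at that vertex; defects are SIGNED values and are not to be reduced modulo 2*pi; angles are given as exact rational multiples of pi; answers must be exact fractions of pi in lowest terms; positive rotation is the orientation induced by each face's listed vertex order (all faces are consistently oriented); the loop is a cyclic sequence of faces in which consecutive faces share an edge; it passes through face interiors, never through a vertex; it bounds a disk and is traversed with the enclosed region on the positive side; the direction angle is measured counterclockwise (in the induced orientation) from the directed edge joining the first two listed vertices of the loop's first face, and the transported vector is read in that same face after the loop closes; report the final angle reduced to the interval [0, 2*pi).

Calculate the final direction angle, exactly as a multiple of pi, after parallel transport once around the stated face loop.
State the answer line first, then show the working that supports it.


Answer: final direction angle = (5/6)*pi

enclosed vertex P0: corner angles sum to (3/4)*pi, defect = 2*pi - (3/4)*pi = (5/4)*pi
adding the enclosed defects to the starting angle (mod 2*pi, induced orientation) gives the holonomy
final angle = (19/12)*pi + (5/4)*pi = (5/6)*pi (mod 2*pi)


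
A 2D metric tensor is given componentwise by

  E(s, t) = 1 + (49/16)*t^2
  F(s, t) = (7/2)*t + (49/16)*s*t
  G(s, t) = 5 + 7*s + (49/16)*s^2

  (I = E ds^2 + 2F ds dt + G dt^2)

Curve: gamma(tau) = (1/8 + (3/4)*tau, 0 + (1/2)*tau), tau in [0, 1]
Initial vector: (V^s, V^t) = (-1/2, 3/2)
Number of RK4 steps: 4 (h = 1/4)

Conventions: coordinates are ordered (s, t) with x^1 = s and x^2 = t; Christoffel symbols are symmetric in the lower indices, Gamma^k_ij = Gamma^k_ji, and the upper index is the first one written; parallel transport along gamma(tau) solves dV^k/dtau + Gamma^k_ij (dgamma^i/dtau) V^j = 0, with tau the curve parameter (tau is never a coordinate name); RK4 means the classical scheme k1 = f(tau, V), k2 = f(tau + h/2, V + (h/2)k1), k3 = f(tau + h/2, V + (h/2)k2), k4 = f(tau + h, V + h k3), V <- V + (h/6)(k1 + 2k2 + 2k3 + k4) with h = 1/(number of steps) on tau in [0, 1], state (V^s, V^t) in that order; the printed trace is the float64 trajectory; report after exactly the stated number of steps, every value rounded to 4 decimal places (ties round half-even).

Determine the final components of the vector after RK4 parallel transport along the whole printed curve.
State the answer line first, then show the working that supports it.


Answer: V^s = -0.5480, V^t = 1.1178

gamma'(tau) = (3/4, 1/2); f(tau, V)^k = -Gamma^k_ij(gamma(tau)) gamma'^i(tau) V^j; h = 1/4; intermediate values shown to 6 dp
curve data and Christoffel symbols at the stage parameters:
  tau = 0.000000: gamma = (0.125000, 0.000000), gamma' = (0.750000, 0.500000); Gamma_sss = 0.000000, Gamma_sst = 0.000000, Gamma_stt = 0.000000, Gamma_tss = 0.000000, Gamma_tst = 0.655565, Gamma_ttt = 0.000000
  tau = 0.125000: gamma = (0.218750, 0.062500), gamma' = (0.750000, 0.500000); Gamma_sss = 0.000000, Gamma_sst = 0.028612, Gamma_stt = 0.000000, Gamma_tss = 0.000000, Gamma_tst = 0.623329, Gamma_ttt = 0.000000
  tau = 0.250000: gamma = (0.312500, 0.125000), gamma' = (0.750000, 0.500000); Gamma_sss = 0.000000, Gamma_sst = 0.050808, Gamma_stt = 0.000000, Gamma_tss = 0.000000, Gamma_tst = 0.591556, Gamma_ttt = 0.000000
  tau = 0.375000: gamma = (0.406250, 0.187500), gamma' = (0.750000, 0.500000); Gamma_sss = 0.000000, Gamma_sst = 0.067900, Gamma_stt = 0.000000, Gamma_tss = 0.000000, Gamma_tst = 0.560982, Gamma_ttt = 0.000000
  tau = 0.500000: gamma = (0.500000, 0.250000), gamma' = (0.750000, 0.500000); Gamma_sss = 0.000000, Gamma_sst = 0.080958, Gamma_stt = 0.000000, Gamma_tss = 0.000000, Gamma_tst = 0.532012, Gamma_ttt = 0.000000
  tau = 0.625000: gamma = (0.593750, 0.312500), gamma' = (0.750000, 0.500000); Gamma_sss = 0.000000, Gamma_sst = 0.090843, Gamma_stt = 0.000000, Gamma_tss = 0.000000, Gamma_tst = 0.504829, Gamma_ttt = 0.000000
  tau = 0.750000: gamma = (0.687500, 0.375000), gamma' = (0.750000, 0.500000); Gamma_sss = 0.000000, Gamma_sst = 0.098235, Gamma_stt = 0.000000, Gamma_tss = 0.000000, Gamma_tst = 0.479482, Gamma_ttt = 0.000000
  tau = 0.875000: gamma = (0.781250, 0.437500), gamma' = (0.750000, 0.500000); Gamma_sss = 0.000000, Gamma_sst = 0.103670, Gamma_stt = 0.000000, Gamma_tss = 0.000000, Gamma_tst = 0.455936, Gamma_ttt = 0.000000
  tau = 1.000000: gamma = (0.875000, 0.500000), gamma' = (0.750000, 0.500000); Gamma_sss = 0.000000, Gamma_sst = 0.107567, Gamma_stt = 0.000000, Gamma_tss = 0.000000, Gamma_tst = 0.434109, Gamma_ttt = 0.000000
step 0: V^s = -0.5000, V^t = 1.5000
step 1: k1 = (0.000000, -0.573619), k2 = (-0.023497, -0.511892), k3 = (-0.023620, -0.514584), k4 = (-0.039405, -0.458789); V <- V + (h/6)(k1 + 2k2 + 2k3 + k4): V^s = -0.5056, V^t = 1.3714
step 2: k1 = (-0.039417, -0.458928), k2 = (-0.049588, -0.409691), k3 = (-0.049858, -0.411924), k4 = (-0.056050, -0.368328); V <- V + (h/6)(k1 + 2k2 + 2k3 + k4): V^s = -0.5178, V^t = 1.2685
step 3: k1 = (-0.056061, -0.368398), k2 = (-0.059450, -0.330371), k3 = (-0.059754, -0.332064), k4 = (-0.061174, -0.298589); V <- V + (h/6)(k1 + 2k2 + 2k3 + k4): V^s = -0.5327, V^t = 1.1855
step 4: k1 = (-0.061182, -0.298625), k2 = (-0.061268, -0.269453), k3 = (-0.061551, -0.270697), k4 = (-0.060706, -0.244993); V <- V + (h/6)(k1 + 2k2 + 2k3 + k4): V^s = -0.5480, V^t = 1.1178


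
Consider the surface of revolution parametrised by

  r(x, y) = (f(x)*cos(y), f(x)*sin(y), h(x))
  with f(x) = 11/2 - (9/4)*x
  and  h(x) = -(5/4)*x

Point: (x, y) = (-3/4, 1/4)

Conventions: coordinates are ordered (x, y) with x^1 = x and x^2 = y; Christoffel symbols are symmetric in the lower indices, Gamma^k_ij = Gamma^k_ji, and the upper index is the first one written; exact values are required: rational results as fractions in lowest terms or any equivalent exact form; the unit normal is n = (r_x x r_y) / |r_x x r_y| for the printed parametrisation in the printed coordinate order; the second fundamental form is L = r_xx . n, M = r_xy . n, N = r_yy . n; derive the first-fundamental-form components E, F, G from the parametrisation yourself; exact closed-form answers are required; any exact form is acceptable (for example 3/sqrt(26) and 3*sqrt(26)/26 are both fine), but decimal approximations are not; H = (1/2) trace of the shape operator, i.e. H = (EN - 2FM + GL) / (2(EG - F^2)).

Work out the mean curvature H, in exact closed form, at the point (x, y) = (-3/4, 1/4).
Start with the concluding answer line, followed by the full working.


Answer: H = -4*sqrt(106)/1219

f = 115/16, f' = -9/4, f'' = 0, h' = -5/4, h'' = 0
E = 53/8, F = 0, G = 13225/256; answer radicand W^2 = 53/8
unnormalised second-form numerators: l = 0, m = 0, n = -575/64; L = l/sqrt(53/8), and similarly M = m/sqrt(W^2), N = n/sqrt(W^2)
H = (E*n - 2*F*m + G*l) / (2*(EG - F^2)*sqrt(W^2)); E*n - 2*F*m + G*l = -30475/512, EG - F^2 = 700925/2048, so H = (-2/23)/sqrt(53/8)


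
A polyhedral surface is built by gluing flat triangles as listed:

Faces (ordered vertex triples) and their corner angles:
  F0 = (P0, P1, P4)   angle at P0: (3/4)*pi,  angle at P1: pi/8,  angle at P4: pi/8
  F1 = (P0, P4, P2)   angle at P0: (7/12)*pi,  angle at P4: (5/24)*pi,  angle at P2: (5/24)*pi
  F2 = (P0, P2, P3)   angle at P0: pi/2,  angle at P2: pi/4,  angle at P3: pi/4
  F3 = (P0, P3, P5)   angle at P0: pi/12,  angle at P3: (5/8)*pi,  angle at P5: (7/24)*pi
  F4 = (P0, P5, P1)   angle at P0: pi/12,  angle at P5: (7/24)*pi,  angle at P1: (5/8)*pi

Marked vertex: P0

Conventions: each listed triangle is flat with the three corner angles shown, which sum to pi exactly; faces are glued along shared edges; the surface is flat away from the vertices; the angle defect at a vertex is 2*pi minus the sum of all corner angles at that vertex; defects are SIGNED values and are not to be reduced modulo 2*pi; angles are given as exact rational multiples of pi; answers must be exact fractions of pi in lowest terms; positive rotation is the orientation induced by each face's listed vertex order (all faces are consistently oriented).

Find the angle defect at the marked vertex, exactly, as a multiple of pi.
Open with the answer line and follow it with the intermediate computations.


Answer: defect(P0) = 0

Sum of corner angles at P0: 2*pi
defect = 2*pi - 2*pi


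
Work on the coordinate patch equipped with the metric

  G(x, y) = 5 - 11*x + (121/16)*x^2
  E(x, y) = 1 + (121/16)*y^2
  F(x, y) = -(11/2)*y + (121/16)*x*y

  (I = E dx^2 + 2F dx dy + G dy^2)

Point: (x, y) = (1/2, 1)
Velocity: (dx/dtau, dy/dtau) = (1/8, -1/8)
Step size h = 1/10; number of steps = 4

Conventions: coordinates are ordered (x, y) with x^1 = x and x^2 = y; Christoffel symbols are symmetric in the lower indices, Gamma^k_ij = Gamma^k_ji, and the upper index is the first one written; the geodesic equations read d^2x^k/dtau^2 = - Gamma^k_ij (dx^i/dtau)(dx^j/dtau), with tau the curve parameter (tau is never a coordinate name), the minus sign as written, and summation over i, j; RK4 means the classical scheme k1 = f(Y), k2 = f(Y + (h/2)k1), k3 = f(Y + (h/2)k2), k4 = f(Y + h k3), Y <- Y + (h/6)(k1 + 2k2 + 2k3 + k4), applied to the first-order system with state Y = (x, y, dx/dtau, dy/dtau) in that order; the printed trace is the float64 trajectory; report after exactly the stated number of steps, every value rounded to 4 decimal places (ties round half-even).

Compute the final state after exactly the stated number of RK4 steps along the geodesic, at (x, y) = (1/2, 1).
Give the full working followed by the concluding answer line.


f(Y) = (dx/dtau, dy/dtau, -Gamma^x_ij Y'^i Y'^j, -Gamma^y_ij Y'^i Y'^j) with the Gammas evaluated at the stage position; h = 0.100000; intermediate values shown to 6 dp
step 0: x = 0.5000, y = 1.0000, dx/dtau = 0.1250, dy/dtau = -0.1250
step 1:
  k1: at (x, y) = (0.500000, 1.000000), (dx/dtau, dy/dtau) = (0.125000, -0.125000); Gamma_xxx = 0.000000, Gamma_xxy = 0.844677, Gamma_xyy = 0.000000, Gamma_yxx = 0.000000, Gamma_yxy = -0.191972, Gamma_yyy = 0.000000; k1 = (0.125000, -0.125000, 0.026396, -0.005999)
  k2: at (x, y) = (0.506250, 0.993750), (dx/dtau, dy/dtau) = (0.126320, -0.125300); Gamma_xxx = 0.000000, Gamma_xxy = 0.850361, Gamma_xyy = 0.000000, Gamma_yxx = 0.000000, Gamma_yxy = -0.189131, Gamma_yyy = 0.000000; k2 = (0.126320, -0.125300, 0.026919, -0.005987)
  k3: at (x, y) = (0.506316, 0.993735), (dx/dtau, dy/dtau) = (0.126346, -0.125299); Gamma_xxx = 0.000000, Gamma_xxy = 0.850391, Gamma_xyy = 0.000000, Gamma_yxx = 0.000000, Gamma_yxy = -0.189084, Gamma_yyy = 0.000000; k3 = (0.126346, -0.125299, 0.026925, -0.005987)
  k4: at (x, y) = (0.512635, 0.987470), (dx/dtau, dy/dtau) = (0.127693, -0.125599); Gamma_xxx = 0.000000, Gamma_xxy = 0.856140, Gamma_xyy = 0.000000, Gamma_yxx = 0.000000, Gamma_yxy = -0.186092, Gamma_yyy = 0.000000; k4 = (0.127693, -0.125599, 0.027462, -0.005969)
  Y <- Y + (h/6)(k1 + 2k2 + 2k3 + k4): x = 0.5126, y = 0.9875, dx/dtau = 0.1277, dy/dtau = -0.1256
step 2:
  k1: at (x, y) = (0.512634, 0.987470), (dx/dtau, dy/dtau) = (0.127692, -0.125599); Gamma_xxx = 0.000000, Gamma_xxy = 0.856140, Gamma_xyy = 0.000000, Gamma_yxx = 0.000000, Gamma_yxy = -0.186093, Gamma_yyy = 0.000000; k1 = (0.127692, -0.125599, 0.027462, -0.005969)
  k2: at (x, y) = (0.519018, 0.981190), (dx/dtau, dy/dtau) = (0.129066, -0.125897); Gamma_xxx = 0.000000, Gamma_xxy = 0.861952, Gamma_xyy = 0.000000, Gamma_yxx = 0.000000, Gamma_yxy = -0.182946, Gamma_yyy = 0.000000; k2 = (0.129066, -0.125897, 0.028012, -0.005945)
  k3: at (x, y) = (0.519087, 0.981175), (dx/dtau, dy/dtau) = (0.129093, -0.125896); Gamma_xxx = 0.000000, Gamma_xxy = 0.861982, Gamma_xyy = 0.000000, Gamma_yxx = 0.000000, Gamma_yxy = -0.182895, Gamma_yyy = 0.000000; k3 = (0.129093, -0.125896, 0.028018, -0.005945)
  k4: at (x, y) = (0.525543, 0.974880), (dx/dtau, dy/dtau) = (0.130494, -0.126193); Gamma_xxx = 0.000000, Gamma_xxy = 0.867858, Gamma_xyy = 0.000000, Gamma_yxx = 0.000000, Gamma_yxy = -0.179584, Gamma_yyy = 0.000000; k4 = (0.130494, -0.126193, 0.028583, -0.005915)
  Y <- Y + (h/6)(k1 + 2k2 + 2k3 + k4): x = 0.5255, y = 0.9749, dx/dtau = 0.1305, dy/dtau = -0.1262
step 3:
  k1: at (x, y) = (0.525542, 0.974880), (dx/dtau, dy/dtau) = (0.130494, -0.126193); Gamma_xxx = 0.000000, Gamma_xxy = 0.867858, Gamma_xyy = 0.000000, Gamma_yxx = 0.000000, Gamma_yxy = -0.179585, Gamma_yyy = 0.000000; k1 = (0.130494, -0.126193, 0.028583, -0.005915)
  k2: at (x, y) = (0.532067, 0.968571), (dx/dtau, dy/dtau) = (0.131923, -0.126489); Gamma_xxx = 0.000000, Gamma_xxy = 0.873794, Gamma_xyy = 0.000000, Gamma_yxx = 0.000000, Gamma_yxy = -0.176105, Gamma_yyy = 0.000000; k2 = (0.131923, -0.126489, 0.029162, -0.005877)
  k3: at (x, y) = (0.532138, 0.968556), (dx/dtau, dy/dtau) = (0.131952, -0.126487); Gamma_xxx = 0.000000, Gamma_xxy = 0.873825, Gamma_xyy = 0.000000, Gamma_yxx = 0.000000, Gamma_yxy = -0.176049, Gamma_yyy = 0.000000; k3 = (0.131952, -0.126487, 0.029169, -0.005877)
  k4: at (x, y) = (0.538737, 0.962232), (dx/dtau, dy/dtau) = (0.133411, -0.126781); Gamma_xxx = 0.000000, Gamma_xxy = 0.879822, Gamma_xyy = 0.000000, Gamma_yxx = 0.000000, Gamma_yxy = -0.172388, Gamma_yyy = 0.000000; k4 = (0.133411, -0.126781, 0.029762, -0.005832)
  Y <- Y + (h/6)(k1 + 2k2 + 2k3 + k4): x = 0.5387, y = 0.9622, dx/dtau = 0.1334, dy/dtau = -0.1268
step 4:
  k1: at (x, y) = (0.538736, 0.962232), (dx/dtau, dy/dtau) = (0.133411, -0.126781); Gamma_xxx = 0.000000, Gamma_xxy = 0.879821, Gamma_xyy = 0.000000, Gamma_yxx = 0.000000, Gamma_yxy = -0.172389, Gamma_yyy = 0.000000; k1 = (0.133411, -0.126781, 0.029762, -0.005832)
  k2: at (x, y) = (0.545407, 0.955893), (dx/dtau, dy/dtau) = (0.134899, -0.127072); Gamma_xxx = 0.000000, Gamma_xxy = 0.885875, Gamma_xyy = 0.000000, Gamma_yxx = 0.000000, Gamma_yxy = -0.168544, Gamma_yyy = 0.000000; k2 = (0.134899, -0.127072, 0.030371, -0.005778)
  k3: at (x, y) = (0.545481, 0.955878), (dx/dtau, dy/dtau) = (0.134929, -0.127069); Gamma_xxx = 0.000000, Gamma_xxy = 0.885907, Gamma_xyy = 0.000000, Gamma_yxx = 0.000000, Gamma_yxy = -0.168484, Gamma_yyy = 0.000000; k3 = (0.134929, -0.127069, 0.030378, -0.005777)
  k4: at (x, y) = (0.552229, 0.949525), (dx/dtau, dy/dtau) = (0.136449, -0.127358); Gamma_xxx = 0.000000, Gamma_xxy = 0.892017, Gamma_xyy = 0.000000, Gamma_yxx = 0.000000, Gamma_yxy = -0.164442, Gamma_yyy = 0.000000; k4 = (0.136449, -0.127358, 0.031003, -0.005715)
  Y <- Y + (h/6)(k1 + 2k2 + 2k3 + k4): x = 0.5522, y = 0.9495, dx/dtau = 0.1364, dy/dtau = -0.1274

Answer: x = 0.5522, y = 0.9495, dx/dtau = 0.1364, dy/dtau = -0.1274


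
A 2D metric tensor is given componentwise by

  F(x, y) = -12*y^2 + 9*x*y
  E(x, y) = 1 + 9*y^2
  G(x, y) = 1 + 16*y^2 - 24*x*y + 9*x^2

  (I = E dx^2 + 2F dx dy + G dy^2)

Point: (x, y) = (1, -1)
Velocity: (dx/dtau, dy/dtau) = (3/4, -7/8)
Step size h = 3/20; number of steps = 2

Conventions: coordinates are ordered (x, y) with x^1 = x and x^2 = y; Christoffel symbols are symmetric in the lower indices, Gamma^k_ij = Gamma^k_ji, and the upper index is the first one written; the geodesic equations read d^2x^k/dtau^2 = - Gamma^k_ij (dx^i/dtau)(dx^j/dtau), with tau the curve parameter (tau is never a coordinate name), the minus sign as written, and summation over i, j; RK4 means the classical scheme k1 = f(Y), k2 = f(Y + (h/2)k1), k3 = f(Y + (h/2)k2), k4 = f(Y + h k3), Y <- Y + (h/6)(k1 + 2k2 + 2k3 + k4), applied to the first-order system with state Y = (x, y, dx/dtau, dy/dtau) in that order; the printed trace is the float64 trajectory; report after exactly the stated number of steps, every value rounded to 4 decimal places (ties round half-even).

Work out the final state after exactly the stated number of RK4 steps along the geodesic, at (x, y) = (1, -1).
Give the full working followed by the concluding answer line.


f(Y) = (dx/dtau, dy/dtau, -Gamma^x_ij Y'^i Y'^j, -Gamma^y_ij Y'^i Y'^j) with the Gammas evaluated at the stage position; h = 0.150000; intermediate values shown to 6 dp
step 0: x = 1.0000, y = -1.0000, dx/dtau = 0.7500, dy/dtau = -0.8750
step 1:
  k1: at (x, y) = (1.000000, -1.000000), (dx/dtau, dy/dtau) = (0.750000, -0.875000); Gamma_xxx = 0.000000, Gamma_xxy = -0.152542, Gamma_xyy = 0.203390, Gamma_yxx = 0.000000, Gamma_yxy = 0.355932, Gamma_yyy = -0.474576; k1 = (0.750000, -0.875000, -0.355932, 0.830508)
  k2: at (x, y) = (1.056250, -1.065625), (dx/dtau, dy/dtau) = (0.723305, -0.812712); Gamma_xxx = 0.000000, Gamma_xxy = -0.144343, Gamma_xyy = 0.192457, Gamma_yxx = 0.000000, Gamma_yxy = 0.335530, Gamma_yyy = -0.447373; k2 = (0.723305, -0.812712, -0.296818, 0.689964)
  k3: at (x, y) = (1.054248, -1.060953), (dx/dtau, dy/dtau) = (0.727739, -0.823253); Gamma_xxx = 0.000000, Gamma_xxy = -0.144702, Gamma_xyy = 0.192937, Gamma_yxx = 0.000000, Gamma_yxy = 0.336725, Gamma_yyy = -0.448966; k3 = (0.727739, -0.823253, -0.304148, 0.707756)
  k4: at (x, y) = (1.109161, -1.123488), (dx/dtau, dy/dtau) = (0.704378, -0.768837); Gamma_xxx = 0.000000, Gamma_xxy = -0.137505, Gamma_xyy = 0.183340, Gamma_yxx = 0.000000, Gamma_yxy = 0.319091, Gamma_yyy = -0.425455; k4 = (0.704378, -0.768837, -0.257306, 0.597098)
  Y <- Y + (h/6)(k1 + 2k2 + 2k3 + k4): x = 1.1089, y = -1.1229, dx/dtau = 0.7046, dy/dtau = -0.7694
step 2:
  k1: at (x, y) = (1.108912, -1.122894), (dx/dtau, dy/dtau) = (0.704621, -0.769424); Gamma_xxx = 0.000000, Gamma_xxy = -0.137546, Gamma_xyy = 0.183394, Gamma_yxx = 0.000000, Gamma_yxy = 0.319228, Gamma_yyy = -0.425637; k1 = (0.704621, -0.769424, -0.257713, 0.598122)
  k2: at (x, y) = (1.161758, -1.180601), (dx/dtau, dy/dtau) = (0.685292, -0.724565); Gamma_xxx = 0.000000, Gamma_xxy = -0.131323, Gamma_xyy = 0.175098, Gamma_yxx = 0.000000, Gamma_yxy = 0.304325, Gamma_yyy = -0.405767; k2 = (0.685292, -0.724565, -0.222339, 0.515243)
  k3: at (x, y) = (1.160309, -1.177236), (dx/dtau, dy/dtau) = (0.687945, -0.730781); Gamma_xxx = 0.000000, Gamma_xxy = -0.131540, Gamma_xyy = 0.175386, Gamma_yxx = 0.000000, Gamma_yxy = 0.305035, Gamma_yyy = -0.406713; k3 = (0.687945, -0.730781, -0.225923, 0.523905)
  k4: at (x, y) = (1.212103, -1.232511), (dx/dtau, dy/dtau) = (0.670732, -0.690838); Gamma_xxx = 0.000000, Gamma_xxy = -0.125975, Gamma_xyy = 0.167966, Gamma_yxx = 0.000000, Gamma_yxy = 0.291855, Gamma_yyy = -0.389140; k4 = (0.670732, -0.690838, -0.196908, 0.456192)
  Y <- Y + (h/6)(k1 + 2k2 + 2k3 + k4): x = 1.2120, y = -1.2322, dx/dtau = 0.6708, dy/dtau = -0.6911

Answer: x = 1.2120, y = -1.2322, dx/dtau = 0.6708, dy/dtau = -0.6911


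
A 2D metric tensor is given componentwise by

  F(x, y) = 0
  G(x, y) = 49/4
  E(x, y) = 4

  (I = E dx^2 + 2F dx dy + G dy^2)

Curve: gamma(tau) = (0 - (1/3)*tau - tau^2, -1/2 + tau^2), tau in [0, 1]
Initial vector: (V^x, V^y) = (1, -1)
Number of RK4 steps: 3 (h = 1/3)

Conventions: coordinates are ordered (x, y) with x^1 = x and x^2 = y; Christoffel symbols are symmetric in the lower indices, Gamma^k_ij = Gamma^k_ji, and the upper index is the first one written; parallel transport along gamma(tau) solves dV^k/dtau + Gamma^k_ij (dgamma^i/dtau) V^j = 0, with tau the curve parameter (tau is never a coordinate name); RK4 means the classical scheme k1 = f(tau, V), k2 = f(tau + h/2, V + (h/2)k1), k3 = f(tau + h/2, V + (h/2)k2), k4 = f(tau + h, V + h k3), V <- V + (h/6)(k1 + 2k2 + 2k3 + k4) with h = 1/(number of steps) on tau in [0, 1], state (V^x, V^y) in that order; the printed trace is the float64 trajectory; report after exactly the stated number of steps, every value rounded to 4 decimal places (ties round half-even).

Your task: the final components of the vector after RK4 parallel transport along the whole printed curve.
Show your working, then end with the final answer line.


gamma'(tau) = (-1/3 - 2*tau, 2*tau); f(tau, V)^k = -Gamma^k_ij(gamma(tau)) gamma'^i(tau) V^j; h = 1/3; intermediate values shown to 6 dp
curve data and Christoffel symbols at the stage parameters:
  tau = 0.000000: gamma = (0.000000, -0.500000), gamma' = (-0.333333, 0.000000); Gamma_xxx = 0.000000, Gamma_xxy = 0.000000, Gamma_xyy = 0.000000, Gamma_yxx = 0.000000, Gamma_yxy = 0.000000, Gamma_yyy = 0.000000
  tau = 0.166667: gamma = (-0.083333, -0.472222), gamma' = (-0.666667, 0.333333); Gamma_xxx = 0.000000, Gamma_xxy = 0.000000, Gamma_xyy = 0.000000, Gamma_yxx = 0.000000, Gamma_yxy = 0.000000, Gamma_yyy = 0.000000
  tau = 0.333333: gamma = (-0.222222, -0.388889), gamma' = (-1.000000, 0.666667); Gamma_xxx = 0.000000, Gamma_xxy = 0.000000, Gamma_xyy = 0.000000, Gamma_yxx = 0.000000, Gamma_yxy = 0.000000, Gamma_yyy = 0.000000
  tau = 0.500000: gamma = (-0.416667, -0.250000), gamma' = (-1.333333, 1.000000); Gamma_xxx = 0.000000, Gamma_xxy = 0.000000, Gamma_xyy = 0.000000, Gamma_yxx = 0.000000, Gamma_yxy = 0.000000, Gamma_yyy = 0.000000
  tau = 0.666667: gamma = (-0.666667, -0.055556), gamma' = (-1.666667, 1.333333); Gamma_xxx = 0.000000, Gamma_xxy = 0.000000, Gamma_xyy = 0.000000, Gamma_yxx = 0.000000, Gamma_yxy = 0.000000, Gamma_yyy = 0.000000
  tau = 0.833333: gamma = (-0.972222, 0.194444), gamma' = (-2.000000, 1.666667); Gamma_xxx = 0.000000, Gamma_xxy = 0.000000, Gamma_xyy = 0.000000, Gamma_yxx = 0.000000, Gamma_yxy = 0.000000, Gamma_yyy = 0.000000
  tau = 1.000000: gamma = (-1.333333, 0.500000), gamma' = (-2.333333, 2.000000); Gamma_xxx = 0.000000, Gamma_xxy = 0.000000, Gamma_xyy = 0.000000, Gamma_yxx = 0.000000, Gamma_yxy = 0.000000, Gamma_yyy = 0.000000
step 0: V^x = 1.0000, V^y = -1.0000
step 1: k1 = (0.000000, 0.000000), k2 = (0.000000, 0.000000), k3 = (0.000000, 0.000000), k4 = (0.000000, 0.000000); V <- V + (h/6)(k1 + 2k2 + 2k3 + k4): V^x = 1.0000, V^y = -1.0000
step 2: k1 = (0.000000, 0.000000), k2 = (0.000000, 0.000000), k3 = (0.000000, 0.000000), k4 = (0.000000, 0.000000); V <- V + (h/6)(k1 + 2k2 + 2k3 + k4): V^x = 1.0000, V^y = -1.0000
step 3: k1 = (0.000000, 0.000000), k2 = (0.000000, 0.000000), k3 = (0.000000, 0.000000), k4 = (0.000000, 0.000000); V <- V + (h/6)(k1 + 2k2 + 2k3 + k4): V^x = 1.0000, V^y = -1.0000

Answer: V^x = 1.0000, V^y = -1.0000
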